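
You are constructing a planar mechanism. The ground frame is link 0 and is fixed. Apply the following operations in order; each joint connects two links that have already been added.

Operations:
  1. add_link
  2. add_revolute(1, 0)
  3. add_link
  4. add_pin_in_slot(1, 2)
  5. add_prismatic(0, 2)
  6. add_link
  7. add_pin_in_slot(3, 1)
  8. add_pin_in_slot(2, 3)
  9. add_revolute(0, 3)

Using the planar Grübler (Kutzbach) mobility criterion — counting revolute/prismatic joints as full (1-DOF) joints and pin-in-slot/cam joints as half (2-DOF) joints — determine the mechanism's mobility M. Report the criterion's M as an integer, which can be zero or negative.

M = 0

L=1 J1=0 J2=0
add link → L=2 J1=0 J2=0
R@1,0 dof=1 J1 → L=2 J1=1 J2=0
add link → L=3 J1=1 J2=0
PS@1,2 dof=2 J2 → L=3 J1=1 J2=1
P@0,2 dof=1 J1 → L=3 J1=2 J2=1
add link → L=4 J1=2 J2=1
PS@3,1 dof=2 J2 → L=4 J1=2 J2=2
PS@2,3 dof=2 J2 → L=4 J1=2 J2=3
R@0,3 dof=1 J1 → L=4 J1=3 J2=3
M=3(L−1)−2J1−J2=3·3−2·3−3=0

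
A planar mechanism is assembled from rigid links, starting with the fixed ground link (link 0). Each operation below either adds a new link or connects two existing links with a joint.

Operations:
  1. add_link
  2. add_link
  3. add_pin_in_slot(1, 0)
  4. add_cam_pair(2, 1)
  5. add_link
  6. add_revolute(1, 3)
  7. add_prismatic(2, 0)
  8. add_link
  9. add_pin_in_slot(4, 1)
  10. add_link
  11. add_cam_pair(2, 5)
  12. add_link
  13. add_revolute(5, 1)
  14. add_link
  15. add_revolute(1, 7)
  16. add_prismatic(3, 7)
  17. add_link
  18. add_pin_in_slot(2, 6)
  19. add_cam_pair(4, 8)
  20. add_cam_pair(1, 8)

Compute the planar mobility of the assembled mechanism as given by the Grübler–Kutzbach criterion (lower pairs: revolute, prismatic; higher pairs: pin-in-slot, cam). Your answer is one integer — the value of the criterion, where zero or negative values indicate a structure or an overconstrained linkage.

link 0 = ground. State L|J1|J2 = 1|0|0
+link1  2|0|0
+link2  3|0|0
PS(1,0) f=2→J2  3|0|1
C(2,1) f=2→J2  3|0|2
+link3  4|0|2
R(1,3) f=1→J1  4|1|2
P(2,0) f=1→J1  4|2|2
+link4  5|2|2
PS(4,1) f=2→J2  5|2|3
+link5  6|2|3
C(2,5) f=2→J2  6|2|4
+link6  7|2|4
R(5,1) f=1→J1  7|3|4
+link7  8|3|4
R(1,7) f=1→J1  8|4|4
P(3,7) f=1→J1  8|5|4
+link8  9|5|4
PS(2,6) f=2→J2  9|5|5
C(4,8) f=2→J2  9|5|6
C(1,8) f=2→J2  9|5|7
M = 3(9−1)−2·5−7 = 24−10−7 = 7

M = 7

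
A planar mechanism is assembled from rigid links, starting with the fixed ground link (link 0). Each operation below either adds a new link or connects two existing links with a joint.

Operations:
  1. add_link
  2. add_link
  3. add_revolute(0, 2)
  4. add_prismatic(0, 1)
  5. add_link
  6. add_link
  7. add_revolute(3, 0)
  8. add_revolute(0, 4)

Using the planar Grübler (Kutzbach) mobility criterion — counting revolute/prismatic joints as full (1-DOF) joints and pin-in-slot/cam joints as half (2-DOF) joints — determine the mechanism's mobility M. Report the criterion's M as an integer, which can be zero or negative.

[1;0;0] (link 0 is ground)
L+ [2;0;0]
L+ [3;0;0]
R(0,2)∈J1 [3;1;0]
P(0,1)∈J1 [3;2;0]
L+ [4;2;0]
L+ [5;2;0]
R(3,0)∈J1 [5;3;0]
R(0,4)∈J1 [5;4;0]
mobility = 12 − 8 − 0 = 4

M = 4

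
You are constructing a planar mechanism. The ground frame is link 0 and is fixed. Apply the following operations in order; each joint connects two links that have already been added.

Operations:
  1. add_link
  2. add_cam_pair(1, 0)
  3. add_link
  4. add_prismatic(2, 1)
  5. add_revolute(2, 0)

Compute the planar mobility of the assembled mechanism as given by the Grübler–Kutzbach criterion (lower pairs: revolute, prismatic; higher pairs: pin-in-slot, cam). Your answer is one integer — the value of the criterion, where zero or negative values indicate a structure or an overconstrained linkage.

M = 1

ground; <1,0,0>
#1 <2,0,0>
C:1↔0 J2 <2,0,1>
#2 <3,0,1>
P:2↔1 J1 <3,1,1>
R:2↔0 J1 <3,2,1>
3×2 − 2×2 − 1×1 = 1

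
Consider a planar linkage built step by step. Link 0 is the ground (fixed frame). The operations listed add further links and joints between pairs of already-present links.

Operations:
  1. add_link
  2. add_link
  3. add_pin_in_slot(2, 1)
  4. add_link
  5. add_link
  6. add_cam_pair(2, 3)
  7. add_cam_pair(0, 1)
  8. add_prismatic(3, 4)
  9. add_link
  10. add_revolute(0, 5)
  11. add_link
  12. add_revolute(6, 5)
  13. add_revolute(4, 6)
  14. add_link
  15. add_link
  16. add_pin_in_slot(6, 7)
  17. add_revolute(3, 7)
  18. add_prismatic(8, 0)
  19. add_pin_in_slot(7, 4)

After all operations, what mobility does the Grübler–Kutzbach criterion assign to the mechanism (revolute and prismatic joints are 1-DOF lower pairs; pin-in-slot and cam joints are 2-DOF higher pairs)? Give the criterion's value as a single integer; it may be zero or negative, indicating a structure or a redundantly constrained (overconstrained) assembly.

M = 7

[1;0;0] (link 0 is ground)
L+ [2;0;0]
L+ [3;0;0]
PS(2,1)∈J2 [3;0;1]
L+ [4;0;1]
L+ [5;0;1]
C(2,3)∈J2 [5;0;2]
C(0,1)∈J2 [5;0;3]
P(3,4)∈J1 [5;1;3]
L+ [6;1;3]
R(0,5)∈J1 [6;2;3]
L+ [7;2;3]
R(6,5)∈J1 [7;3;3]
R(4,6)∈J1 [7;4;3]
L+ [8;4;3]
L+ [9;4;3]
PS(6,7)∈J2 [9;4;4]
R(3,7)∈J1 [9;5;4]
P(8,0)∈J1 [9;6;4]
PS(7,4)∈J2 [9;6;5]
mobility = 24 − 12 − 5 = 7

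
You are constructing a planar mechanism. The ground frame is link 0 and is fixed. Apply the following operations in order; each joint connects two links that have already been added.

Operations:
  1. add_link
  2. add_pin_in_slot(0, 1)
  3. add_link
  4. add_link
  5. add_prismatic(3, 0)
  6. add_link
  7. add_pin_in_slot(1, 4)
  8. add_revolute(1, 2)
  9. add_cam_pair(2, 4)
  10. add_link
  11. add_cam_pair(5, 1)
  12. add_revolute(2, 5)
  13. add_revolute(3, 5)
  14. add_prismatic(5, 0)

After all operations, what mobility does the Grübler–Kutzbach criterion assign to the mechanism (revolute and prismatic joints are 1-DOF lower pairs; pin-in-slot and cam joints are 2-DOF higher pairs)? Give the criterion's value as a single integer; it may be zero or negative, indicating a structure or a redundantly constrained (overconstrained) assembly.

[1;0;0] (link 0 is ground)
L+ [2;0;0]
PS(0,1)∈J2 [2;0;1]
L+ [3;0;1]
L+ [4;0;1]
P(3,0)∈J1 [4;1;1]
L+ [5;1;1]
PS(1,4)∈J2 [5;1;2]
R(1,2)∈J1 [5;2;2]
C(2,4)∈J2 [5;2;3]
L+ [6;2;3]
C(5,1)∈J2 [6;2;4]
R(2,5)∈J1 [6;3;4]
R(3,5)∈J1 [6;4;4]
P(5,0)∈J1 [6;5;4]
mobility = 15 − 10 − 4 = 1

M = 1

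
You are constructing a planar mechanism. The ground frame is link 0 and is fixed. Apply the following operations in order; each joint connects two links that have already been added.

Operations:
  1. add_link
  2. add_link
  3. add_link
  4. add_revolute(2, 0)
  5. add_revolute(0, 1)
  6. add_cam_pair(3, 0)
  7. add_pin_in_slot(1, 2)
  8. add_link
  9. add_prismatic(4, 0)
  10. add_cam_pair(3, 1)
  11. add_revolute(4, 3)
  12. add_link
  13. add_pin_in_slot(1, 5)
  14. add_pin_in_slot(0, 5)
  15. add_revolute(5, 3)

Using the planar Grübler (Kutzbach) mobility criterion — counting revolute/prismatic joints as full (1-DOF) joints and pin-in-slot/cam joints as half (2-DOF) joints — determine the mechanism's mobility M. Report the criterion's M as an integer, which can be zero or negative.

[1;0;0] (link 0 is ground)
L+ [2;0;0]
L+ [3;0;0]
L+ [4;0;0]
R(2,0)∈J1 [4;1;0]
R(0,1)∈J1 [4;2;0]
C(3,0)∈J2 [4;2;1]
PS(1,2)∈J2 [4;2;2]
L+ [5;2;2]
P(4,0)∈J1 [5;3;2]
C(3,1)∈J2 [5;3;3]
R(4,3)∈J1 [5;4;3]
L+ [6;4;3]
PS(1,5)∈J2 [6;4;4]
PS(0,5)∈J2 [6;4;5]
R(5,3)∈J1 [6;5;5]
mobility = 15 − 10 − 5 = 0

M = 0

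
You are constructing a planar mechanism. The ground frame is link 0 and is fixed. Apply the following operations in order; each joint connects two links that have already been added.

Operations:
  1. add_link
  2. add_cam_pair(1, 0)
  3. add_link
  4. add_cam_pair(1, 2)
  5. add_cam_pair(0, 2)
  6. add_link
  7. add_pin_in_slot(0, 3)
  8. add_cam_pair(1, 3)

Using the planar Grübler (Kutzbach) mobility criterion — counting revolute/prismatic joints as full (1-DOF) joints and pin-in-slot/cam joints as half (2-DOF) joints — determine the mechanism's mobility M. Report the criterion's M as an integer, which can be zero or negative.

M = 4

ground; <1,0,0>
#1 <2,0,0>
C:1↔0 J2 <2,0,1>
#2 <3,0,1>
C:1↔2 J2 <3,0,2>
C:0↔2 J2 <3,0,3>
#3 <4,0,3>
PS:0↔3 J2 <4,0,4>
C:1↔3 J2 <4,0,5>
3×3 − 2×0 − 1×5 = 4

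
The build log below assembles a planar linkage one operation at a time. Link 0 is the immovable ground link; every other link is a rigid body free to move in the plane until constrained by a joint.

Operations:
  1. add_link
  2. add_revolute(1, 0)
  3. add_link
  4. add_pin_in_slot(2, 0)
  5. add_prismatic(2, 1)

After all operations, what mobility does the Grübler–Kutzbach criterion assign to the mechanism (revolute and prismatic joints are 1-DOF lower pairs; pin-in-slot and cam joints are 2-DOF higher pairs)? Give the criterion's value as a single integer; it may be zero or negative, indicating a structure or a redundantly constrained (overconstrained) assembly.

M = 1

link 0 = ground. State L|J1|J2 = 1|0|0
+link1  2|0|0
R(1,0) f=1→J1  2|1|0
+link2  3|1|0
PS(2,0) f=2→J2  3|1|1
P(2,1) f=1→J1  3|2|1
M = 3(3−1)−2·2−1 = 6−4−1 = 1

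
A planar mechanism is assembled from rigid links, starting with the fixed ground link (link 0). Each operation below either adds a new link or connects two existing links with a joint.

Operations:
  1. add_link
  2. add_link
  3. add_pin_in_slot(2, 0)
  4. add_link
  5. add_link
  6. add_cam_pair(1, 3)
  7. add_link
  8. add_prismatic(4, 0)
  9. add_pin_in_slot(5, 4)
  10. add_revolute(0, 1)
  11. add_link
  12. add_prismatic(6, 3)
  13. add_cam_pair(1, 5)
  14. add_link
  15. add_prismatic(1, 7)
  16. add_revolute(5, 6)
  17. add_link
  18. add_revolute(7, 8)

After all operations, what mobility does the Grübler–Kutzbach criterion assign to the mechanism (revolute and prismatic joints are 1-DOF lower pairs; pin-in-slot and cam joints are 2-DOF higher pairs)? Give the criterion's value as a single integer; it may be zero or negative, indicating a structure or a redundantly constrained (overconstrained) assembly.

M = 8

[1;0;0] (link 0 is ground)
L+ [2;0;0]
L+ [3;0;0]
PS(2,0)∈J2 [3;0;1]
L+ [4;0;1]
L+ [5;0;1]
C(1,3)∈J2 [5;0;2]
L+ [6;0;2]
P(4,0)∈J1 [6;1;2]
PS(5,4)∈J2 [6;1;3]
R(0,1)∈J1 [6;2;3]
L+ [7;2;3]
P(6,3)∈J1 [7;3;3]
C(1,5)∈J2 [7;3;4]
L+ [8;3;4]
P(1,7)∈J1 [8;4;4]
R(5,6)∈J1 [8;5;4]
L+ [9;5;4]
R(7,8)∈J1 [9;6;4]
mobility = 24 − 12 − 4 = 8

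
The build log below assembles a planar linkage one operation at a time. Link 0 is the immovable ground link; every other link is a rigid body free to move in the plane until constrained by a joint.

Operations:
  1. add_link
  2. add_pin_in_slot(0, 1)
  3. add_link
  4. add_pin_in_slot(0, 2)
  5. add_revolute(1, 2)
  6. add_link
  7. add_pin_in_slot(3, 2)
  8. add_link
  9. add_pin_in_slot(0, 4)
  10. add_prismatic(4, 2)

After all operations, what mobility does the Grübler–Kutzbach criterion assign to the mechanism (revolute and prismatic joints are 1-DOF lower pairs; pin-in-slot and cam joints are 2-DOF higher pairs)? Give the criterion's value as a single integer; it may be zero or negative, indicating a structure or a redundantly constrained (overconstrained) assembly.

M = 4

(L,J1,J2)=(1,0,0); link0 fixed
link1: (2,0,0)
PS 0-1 [J2]: (2,0,1)
link2: (3,0,1)
PS 0-2 [J2]: (3,0,2)
R 1-2 [J1]: (3,1,2)
link3: (4,1,2)
PS 3-2 [J2]: (4,1,3)
link4: (5,1,3)
PS 0-4 [J2]: (5,1,4)
P 4-2 [J1]: (5,2,4)
Grübler: 3·4 − 2·2 − 4 = 4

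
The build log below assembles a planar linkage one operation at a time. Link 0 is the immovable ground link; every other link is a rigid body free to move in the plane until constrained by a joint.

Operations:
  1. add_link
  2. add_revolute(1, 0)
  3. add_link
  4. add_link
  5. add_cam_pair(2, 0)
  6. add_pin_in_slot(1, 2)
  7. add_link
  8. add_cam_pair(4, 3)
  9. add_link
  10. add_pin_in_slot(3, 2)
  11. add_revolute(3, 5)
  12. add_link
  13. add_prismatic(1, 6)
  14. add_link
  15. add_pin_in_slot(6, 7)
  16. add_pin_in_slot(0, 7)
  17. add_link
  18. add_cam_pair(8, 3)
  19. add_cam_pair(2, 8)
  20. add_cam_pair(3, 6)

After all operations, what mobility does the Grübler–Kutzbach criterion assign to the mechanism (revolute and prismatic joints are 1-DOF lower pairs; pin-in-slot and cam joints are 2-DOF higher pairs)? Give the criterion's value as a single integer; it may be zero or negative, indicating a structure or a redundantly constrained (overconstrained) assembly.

L=1 J1=0 J2=0
add link → L=2 J1=0 J2=0
R@1,0 dof=1 J1 → L=2 J1=1 J2=0
add link → L=3 J1=1 J2=0
add link → L=4 J1=1 J2=0
C@2,0 dof=2 J2 → L=4 J1=1 J2=1
PS@1,2 dof=2 J2 → L=4 J1=1 J2=2
add link → L=5 J1=1 J2=2
C@4,3 dof=2 J2 → L=5 J1=1 J2=3
add link → L=6 J1=1 J2=3
PS@3,2 dof=2 J2 → L=6 J1=1 J2=4
R@3,5 dof=1 J1 → L=6 J1=2 J2=4
add link → L=7 J1=2 J2=4
P@1,6 dof=1 J1 → L=7 J1=3 J2=4
add link → L=8 J1=3 J2=4
PS@6,7 dof=2 J2 → L=8 J1=3 J2=5
PS@0,7 dof=2 J2 → L=8 J1=3 J2=6
add link → L=9 J1=3 J2=6
C@8,3 dof=2 J2 → L=9 J1=3 J2=7
C@2,8 dof=2 J2 → L=9 J1=3 J2=8
C@3,6 dof=2 J2 → L=9 J1=3 J2=9
M=3(L−1)−2J1−J2=3·8−2·3−9=9

M = 9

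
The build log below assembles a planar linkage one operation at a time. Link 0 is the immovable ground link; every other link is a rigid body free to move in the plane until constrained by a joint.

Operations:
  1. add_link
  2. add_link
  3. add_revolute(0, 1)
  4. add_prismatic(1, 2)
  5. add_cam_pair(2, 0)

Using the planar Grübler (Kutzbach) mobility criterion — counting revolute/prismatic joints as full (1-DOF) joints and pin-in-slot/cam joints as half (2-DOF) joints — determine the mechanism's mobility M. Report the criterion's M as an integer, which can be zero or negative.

(L,J1,J2)=(1,0,0); link0 fixed
link1: (2,0,0)
link2: (3,0,0)
R 0-1 [J1]: (3,1,0)
P 1-2 [J1]: (3,2,0)
C 2-0 [J2]: (3,2,1)
Grübler: 3·2 − 2·2 − 1 = 1

M = 1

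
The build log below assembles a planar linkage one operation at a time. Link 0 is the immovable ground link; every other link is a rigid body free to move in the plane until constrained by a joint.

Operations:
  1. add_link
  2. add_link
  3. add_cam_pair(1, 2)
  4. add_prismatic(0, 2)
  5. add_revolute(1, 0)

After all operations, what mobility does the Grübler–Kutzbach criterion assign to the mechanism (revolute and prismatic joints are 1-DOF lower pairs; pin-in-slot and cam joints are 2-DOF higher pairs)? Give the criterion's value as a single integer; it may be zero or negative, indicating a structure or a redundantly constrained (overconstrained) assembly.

(L,J1,J2)=(1,0,0); link0 fixed
link1: (2,0,0)
link2: (3,0,0)
C 1-2 [J2]: (3,0,1)
P 0-2 [J1]: (3,1,1)
R 1-0 [J1]: (3,2,1)
Grübler: 3·2 − 2·2 − 1 = 1

M = 1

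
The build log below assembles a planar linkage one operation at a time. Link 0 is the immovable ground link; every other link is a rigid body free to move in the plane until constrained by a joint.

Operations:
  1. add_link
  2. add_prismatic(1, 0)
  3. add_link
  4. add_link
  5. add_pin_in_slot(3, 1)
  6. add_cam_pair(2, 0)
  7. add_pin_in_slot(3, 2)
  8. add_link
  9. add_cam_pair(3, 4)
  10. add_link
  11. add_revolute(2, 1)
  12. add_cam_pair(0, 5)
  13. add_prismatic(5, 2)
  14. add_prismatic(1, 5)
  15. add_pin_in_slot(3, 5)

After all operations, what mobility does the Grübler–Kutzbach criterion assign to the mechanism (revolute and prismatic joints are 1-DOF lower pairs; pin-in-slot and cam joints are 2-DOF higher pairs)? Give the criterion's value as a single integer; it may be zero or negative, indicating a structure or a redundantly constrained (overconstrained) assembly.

L=1 J1=0 J2=0
add link → L=2 J1=0 J2=0
P@1,0 dof=1 J1 → L=2 J1=1 J2=0
add link → L=3 J1=1 J2=0
add link → L=4 J1=1 J2=0
PS@3,1 dof=2 J2 → L=4 J1=1 J2=1
C@2,0 dof=2 J2 → L=4 J1=1 J2=2
PS@3,2 dof=2 J2 → L=4 J1=1 J2=3
add link → L=5 J1=1 J2=3
C@3,4 dof=2 J2 → L=5 J1=1 J2=4
add link → L=6 J1=1 J2=4
R@2,1 dof=1 J1 → L=6 J1=2 J2=4
C@0,5 dof=2 J2 → L=6 J1=2 J2=5
P@5,2 dof=1 J1 → L=6 J1=3 J2=5
P@1,5 dof=1 J1 → L=6 J1=4 J2=5
PS@3,5 dof=2 J2 → L=6 J1=4 J2=6
M=3(L−1)−2J1−J2=3·5−2·4−6=1

M = 1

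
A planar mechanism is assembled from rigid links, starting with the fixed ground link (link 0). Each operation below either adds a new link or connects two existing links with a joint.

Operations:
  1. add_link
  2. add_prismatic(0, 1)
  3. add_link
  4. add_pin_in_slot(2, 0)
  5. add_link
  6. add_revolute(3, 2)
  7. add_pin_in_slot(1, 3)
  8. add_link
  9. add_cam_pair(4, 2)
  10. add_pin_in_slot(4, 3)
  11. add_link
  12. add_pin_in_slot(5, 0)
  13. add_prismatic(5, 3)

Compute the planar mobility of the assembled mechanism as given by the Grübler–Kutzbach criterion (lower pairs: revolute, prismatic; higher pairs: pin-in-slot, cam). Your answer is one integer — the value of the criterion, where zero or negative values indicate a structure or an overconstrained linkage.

M = 4

link 0 = ground. State L|J1|J2 = 1|0|0
+link1  2|0|0
P(0,1) f=1→J1  2|1|0
+link2  3|1|0
PS(2,0) f=2→J2  3|1|1
+link3  4|1|1
R(3,2) f=1→J1  4|2|1
PS(1,3) f=2→J2  4|2|2
+link4  5|2|2
C(4,2) f=2→J2  5|2|3
PS(4,3) f=2→J2  5|2|4
+link5  6|2|4
PS(5,0) f=2→J2  6|2|5
P(5,3) f=1→J1  6|3|5
M = 3(6−1)−2·3−5 = 15−6−5 = 4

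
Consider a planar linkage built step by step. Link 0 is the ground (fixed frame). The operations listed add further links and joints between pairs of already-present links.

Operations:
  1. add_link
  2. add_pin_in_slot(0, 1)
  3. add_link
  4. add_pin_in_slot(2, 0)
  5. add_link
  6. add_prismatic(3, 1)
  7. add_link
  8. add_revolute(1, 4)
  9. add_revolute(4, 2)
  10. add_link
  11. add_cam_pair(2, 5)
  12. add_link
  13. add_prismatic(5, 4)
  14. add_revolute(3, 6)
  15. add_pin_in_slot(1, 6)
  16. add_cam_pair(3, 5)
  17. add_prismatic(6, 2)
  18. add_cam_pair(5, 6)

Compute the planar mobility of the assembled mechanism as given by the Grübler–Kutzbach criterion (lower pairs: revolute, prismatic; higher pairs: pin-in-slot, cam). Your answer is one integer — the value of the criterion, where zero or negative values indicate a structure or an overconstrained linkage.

M = 0

[1;0;0] (link 0 is ground)
L+ [2;0;0]
PS(0,1)∈J2 [2;0;1]
L+ [3;0;1]
PS(2,0)∈J2 [3;0;2]
L+ [4;0;2]
P(3,1)∈J1 [4;1;2]
L+ [5;1;2]
R(1,4)∈J1 [5;2;2]
R(4,2)∈J1 [5;3;2]
L+ [6;3;2]
C(2,5)∈J2 [6;3;3]
L+ [7;3;3]
P(5,4)∈J1 [7;4;3]
R(3,6)∈J1 [7;5;3]
PS(1,6)∈J2 [7;5;4]
C(3,5)∈J2 [7;5;5]
P(6,2)∈J1 [7;6;5]
C(5,6)∈J2 [7;6;6]
mobility = 18 − 12 − 6 = 0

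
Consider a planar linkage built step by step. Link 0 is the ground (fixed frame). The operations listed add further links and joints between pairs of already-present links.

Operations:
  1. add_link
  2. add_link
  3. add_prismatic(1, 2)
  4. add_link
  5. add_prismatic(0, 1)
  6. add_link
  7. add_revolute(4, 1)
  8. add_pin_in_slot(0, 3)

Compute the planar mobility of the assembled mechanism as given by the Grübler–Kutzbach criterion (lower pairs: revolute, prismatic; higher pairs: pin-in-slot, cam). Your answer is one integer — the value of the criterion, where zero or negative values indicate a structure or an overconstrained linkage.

link 0 = ground. State L|J1|J2 = 1|0|0
+link1  2|0|0
+link2  3|0|0
P(1,2) f=1→J1  3|1|0
+link3  4|1|0
P(0,1) f=1→J1  4|2|0
+link4  5|2|0
R(4,1) f=1→J1  5|3|0
PS(0,3) f=2→J2  5|3|1
M = 3(5−1)−2·3−1 = 12−6−1 = 5

M = 5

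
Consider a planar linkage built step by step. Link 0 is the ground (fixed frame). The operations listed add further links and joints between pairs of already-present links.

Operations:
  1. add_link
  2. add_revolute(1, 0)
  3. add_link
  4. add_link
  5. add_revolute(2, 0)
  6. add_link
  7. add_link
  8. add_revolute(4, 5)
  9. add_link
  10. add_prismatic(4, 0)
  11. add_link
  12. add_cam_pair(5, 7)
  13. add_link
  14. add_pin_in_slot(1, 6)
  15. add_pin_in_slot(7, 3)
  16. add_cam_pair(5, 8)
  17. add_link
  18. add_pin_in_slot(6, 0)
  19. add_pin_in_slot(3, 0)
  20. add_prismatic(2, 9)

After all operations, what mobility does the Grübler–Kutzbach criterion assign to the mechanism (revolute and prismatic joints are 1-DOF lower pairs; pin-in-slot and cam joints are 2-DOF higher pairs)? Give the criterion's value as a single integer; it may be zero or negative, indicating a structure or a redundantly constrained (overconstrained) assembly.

(L,J1,J2)=(1,0,0); link0 fixed
link1: (2,0,0)
R 1-0 [J1]: (2,1,0)
link2: (3,1,0)
link3: (4,1,0)
R 2-0 [J1]: (4,2,0)
link4: (5,2,0)
link5: (6,2,0)
R 4-5 [J1]: (6,3,0)
link6: (7,3,0)
P 4-0 [J1]: (7,4,0)
link7: (8,4,0)
C 5-7 [J2]: (8,4,1)
link8: (9,4,1)
PS 1-6 [J2]: (9,4,2)
PS 7-3 [J2]: (9,4,3)
C 5-8 [J2]: (9,4,4)
link9: (10,4,4)
PS 6-0 [J2]: (10,4,5)
PS 3-0 [J2]: (10,4,6)
P 2-9 [J1]: (10,5,6)
Grübler: 3·9 − 2·5 − 6 = 11

M = 11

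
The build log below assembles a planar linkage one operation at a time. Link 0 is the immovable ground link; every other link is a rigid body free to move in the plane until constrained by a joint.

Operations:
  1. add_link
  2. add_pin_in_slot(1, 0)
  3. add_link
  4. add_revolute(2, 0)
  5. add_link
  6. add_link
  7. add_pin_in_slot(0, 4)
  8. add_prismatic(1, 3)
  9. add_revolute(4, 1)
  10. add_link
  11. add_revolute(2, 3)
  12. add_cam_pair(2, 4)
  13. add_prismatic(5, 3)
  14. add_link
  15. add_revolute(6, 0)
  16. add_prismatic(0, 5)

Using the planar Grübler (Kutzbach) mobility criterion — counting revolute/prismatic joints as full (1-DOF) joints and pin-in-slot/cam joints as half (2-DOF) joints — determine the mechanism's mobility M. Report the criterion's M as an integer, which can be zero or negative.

M = 1

[1;0;0] (link 0 is ground)
L+ [2;0;0]
PS(1,0)∈J2 [2;0;1]
L+ [3;0;1]
R(2,0)∈J1 [3;1;1]
L+ [4;1;1]
L+ [5;1;1]
PS(0,4)∈J2 [5;1;2]
P(1,3)∈J1 [5;2;2]
R(4,1)∈J1 [5;3;2]
L+ [6;3;2]
R(2,3)∈J1 [6;4;2]
C(2,4)∈J2 [6;4;3]
P(5,3)∈J1 [6;5;3]
L+ [7;5;3]
R(6,0)∈J1 [7;6;3]
P(0,5)∈J1 [7;7;3]
mobility = 18 − 14 − 3 = 1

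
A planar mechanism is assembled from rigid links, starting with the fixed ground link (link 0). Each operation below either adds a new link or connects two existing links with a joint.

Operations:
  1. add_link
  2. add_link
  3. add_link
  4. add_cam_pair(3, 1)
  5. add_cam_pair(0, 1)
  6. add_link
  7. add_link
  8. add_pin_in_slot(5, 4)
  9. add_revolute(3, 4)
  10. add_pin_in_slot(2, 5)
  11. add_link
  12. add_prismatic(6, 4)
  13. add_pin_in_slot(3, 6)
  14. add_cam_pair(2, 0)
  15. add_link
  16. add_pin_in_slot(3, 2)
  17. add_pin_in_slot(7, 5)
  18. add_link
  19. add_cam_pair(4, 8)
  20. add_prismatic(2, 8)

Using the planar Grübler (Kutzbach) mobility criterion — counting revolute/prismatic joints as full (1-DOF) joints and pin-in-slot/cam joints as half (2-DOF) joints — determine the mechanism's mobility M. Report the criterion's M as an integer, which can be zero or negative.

[1;0;0] (link 0 is ground)
L+ [2;0;0]
L+ [3;0;0]
L+ [4;0;0]
C(3,1)∈J2 [4;0;1]
C(0,1)∈J2 [4;0;2]
L+ [5;0;2]
L+ [6;0;2]
PS(5,4)∈J2 [6;0;3]
R(3,4)∈J1 [6;1;3]
PS(2,5)∈J2 [6;1;4]
L+ [7;1;4]
P(6,4)∈J1 [7;2;4]
PS(3,6)∈J2 [7;2;5]
C(2,0)∈J2 [7;2;6]
L+ [8;2;6]
PS(3,2)∈J2 [8;2;7]
PS(7,5)∈J2 [8;2;8]
L+ [9;2;8]
C(4,8)∈J2 [9;2;9]
P(2,8)∈J1 [9;3;9]
mobility = 24 − 6 − 9 = 9

M = 9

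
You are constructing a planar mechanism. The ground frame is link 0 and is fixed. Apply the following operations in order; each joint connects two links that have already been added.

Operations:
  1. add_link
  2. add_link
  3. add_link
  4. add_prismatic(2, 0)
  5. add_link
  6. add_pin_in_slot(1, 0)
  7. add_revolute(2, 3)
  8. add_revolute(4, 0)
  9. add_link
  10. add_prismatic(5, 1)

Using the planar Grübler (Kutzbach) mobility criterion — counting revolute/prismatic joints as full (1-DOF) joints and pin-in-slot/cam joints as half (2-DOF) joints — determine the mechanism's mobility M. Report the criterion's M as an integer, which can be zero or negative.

[1;0;0] (link 0 is ground)
L+ [2;0;0]
L+ [3;0;0]
L+ [4;0;0]
P(2,0)∈J1 [4;1;0]
L+ [5;1;0]
PS(1,0)∈J2 [5;1;1]
R(2,3)∈J1 [5;2;1]
R(4,0)∈J1 [5;3;1]
L+ [6;3;1]
P(5,1)∈J1 [6;4;1]
mobility = 15 − 8 − 1 = 6

M = 6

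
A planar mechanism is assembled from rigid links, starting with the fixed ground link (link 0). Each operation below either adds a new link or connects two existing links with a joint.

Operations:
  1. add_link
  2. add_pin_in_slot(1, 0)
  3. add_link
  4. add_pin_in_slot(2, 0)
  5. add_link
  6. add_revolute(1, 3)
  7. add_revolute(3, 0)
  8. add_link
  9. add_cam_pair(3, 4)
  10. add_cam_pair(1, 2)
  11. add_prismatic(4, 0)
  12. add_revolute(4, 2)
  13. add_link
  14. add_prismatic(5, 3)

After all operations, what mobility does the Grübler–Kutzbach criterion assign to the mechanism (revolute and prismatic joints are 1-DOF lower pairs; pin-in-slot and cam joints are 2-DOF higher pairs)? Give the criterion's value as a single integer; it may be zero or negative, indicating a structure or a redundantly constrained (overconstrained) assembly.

M = 1

ground; <1,0,0>
#1 <2,0,0>
PS:1↔0 J2 <2,0,1>
#2 <3,0,1>
PS:2↔0 J2 <3,0,2>
#3 <4,0,2>
R:1↔3 J1 <4,1,2>
R:3↔0 J1 <4,2,2>
#4 <5,2,2>
C:3↔4 J2 <5,2,3>
C:1↔2 J2 <5,2,4>
P:4↔0 J1 <5,3,4>
R:4↔2 J1 <5,4,4>
#5 <6,4,4>
P:5↔3 J1 <6,5,4>
3×5 − 2×5 − 1×4 = 1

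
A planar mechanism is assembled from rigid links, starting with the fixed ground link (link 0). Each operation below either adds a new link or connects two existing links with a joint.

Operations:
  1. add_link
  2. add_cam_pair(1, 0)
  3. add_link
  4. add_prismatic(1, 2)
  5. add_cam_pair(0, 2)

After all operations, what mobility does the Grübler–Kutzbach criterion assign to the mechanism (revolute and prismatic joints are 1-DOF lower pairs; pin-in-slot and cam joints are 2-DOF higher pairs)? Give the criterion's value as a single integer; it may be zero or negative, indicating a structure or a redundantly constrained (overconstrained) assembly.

M = 2

link 0 = ground. State L|J1|J2 = 1|0|0
+link1  2|0|0
C(1,0) f=2→J2  2|0|1
+link2  3|0|1
P(1,2) f=1→J1  3|1|1
C(0,2) f=2→J2  3|1|2
M = 3(3−1)−2·1−2 = 6−2−2 = 2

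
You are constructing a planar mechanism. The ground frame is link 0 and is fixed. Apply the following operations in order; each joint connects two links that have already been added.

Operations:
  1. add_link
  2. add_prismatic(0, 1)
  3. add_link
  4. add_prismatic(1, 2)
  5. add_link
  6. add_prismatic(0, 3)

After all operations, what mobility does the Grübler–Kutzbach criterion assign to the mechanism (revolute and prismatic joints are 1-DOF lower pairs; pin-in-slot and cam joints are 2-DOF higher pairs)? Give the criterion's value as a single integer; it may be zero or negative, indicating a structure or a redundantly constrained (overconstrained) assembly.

link 0 = ground. State L|J1|J2 = 1|0|0
+link1  2|0|0
P(0,1) f=1→J1  2|1|0
+link2  3|1|0
P(1,2) f=1→J1  3|2|0
+link3  4|2|0
P(0,3) f=1→J1  4|3|0
M = 3(4−1)−2·3−0 = 9−6−0 = 3

M = 3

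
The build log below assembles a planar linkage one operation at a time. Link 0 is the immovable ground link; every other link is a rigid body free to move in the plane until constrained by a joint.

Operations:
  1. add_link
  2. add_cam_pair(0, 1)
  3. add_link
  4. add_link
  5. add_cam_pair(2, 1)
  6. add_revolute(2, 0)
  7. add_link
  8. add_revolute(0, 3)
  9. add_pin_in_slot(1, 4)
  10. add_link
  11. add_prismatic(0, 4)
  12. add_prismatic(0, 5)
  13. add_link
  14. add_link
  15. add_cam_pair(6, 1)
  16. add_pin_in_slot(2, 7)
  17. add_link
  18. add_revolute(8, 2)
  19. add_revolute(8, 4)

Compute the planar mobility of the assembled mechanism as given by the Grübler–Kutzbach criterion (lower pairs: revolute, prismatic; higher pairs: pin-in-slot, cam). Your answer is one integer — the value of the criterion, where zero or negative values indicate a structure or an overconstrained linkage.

M = 7

[1;0;0] (link 0 is ground)
L+ [2;0;0]
C(0,1)∈J2 [2;0;1]
L+ [3;0;1]
L+ [4;0;1]
C(2,1)∈J2 [4;0;2]
R(2,0)∈J1 [4;1;2]
L+ [5;1;2]
R(0,3)∈J1 [5;2;2]
PS(1,4)∈J2 [5;2;3]
L+ [6;2;3]
P(0,4)∈J1 [6;3;3]
P(0,5)∈J1 [6;4;3]
L+ [7;4;3]
L+ [8;4;3]
C(6,1)∈J2 [8;4;4]
PS(2,7)∈J2 [8;4;5]
L+ [9;4;5]
R(8,2)∈J1 [9;5;5]
R(8,4)∈J1 [9;6;5]
mobility = 24 − 12 − 5 = 7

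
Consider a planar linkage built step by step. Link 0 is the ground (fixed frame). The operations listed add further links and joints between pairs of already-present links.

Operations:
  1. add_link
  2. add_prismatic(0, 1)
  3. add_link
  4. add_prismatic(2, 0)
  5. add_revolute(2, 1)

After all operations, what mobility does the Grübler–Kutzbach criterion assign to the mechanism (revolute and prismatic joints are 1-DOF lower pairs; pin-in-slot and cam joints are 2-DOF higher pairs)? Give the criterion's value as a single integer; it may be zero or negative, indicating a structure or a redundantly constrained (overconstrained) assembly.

M = 0

L=1 J1=0 J2=0
add link → L=2 J1=0 J2=0
P@0,1 dof=1 J1 → L=2 J1=1 J2=0
add link → L=3 J1=1 J2=0
P@2,0 dof=1 J1 → L=3 J1=2 J2=0
R@2,1 dof=1 J1 → L=3 J1=3 J2=0
M=3(L−1)−2J1−J2=3·2−2·3−0=0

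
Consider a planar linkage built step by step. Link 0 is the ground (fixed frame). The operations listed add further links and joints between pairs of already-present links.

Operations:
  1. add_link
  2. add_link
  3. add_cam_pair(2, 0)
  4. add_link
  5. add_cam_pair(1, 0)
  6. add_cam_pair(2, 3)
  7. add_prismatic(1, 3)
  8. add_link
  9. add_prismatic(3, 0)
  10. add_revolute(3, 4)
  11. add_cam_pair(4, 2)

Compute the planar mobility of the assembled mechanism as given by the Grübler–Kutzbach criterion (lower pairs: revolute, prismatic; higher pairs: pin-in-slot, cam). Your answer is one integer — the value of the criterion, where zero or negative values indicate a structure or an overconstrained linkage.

ground; <1,0,0>
#1 <2,0,0>
#2 <3,0,0>
C:2↔0 J2 <3,0,1>
#3 <4,0,1>
C:1↔0 J2 <4,0,2>
C:2↔3 J2 <4,0,3>
P:1↔3 J1 <4,1,3>
#4 <5,1,3>
P:3↔0 J1 <5,2,3>
R:3↔4 J1 <5,3,3>
C:4↔2 J2 <5,3,4>
3×4 − 2×3 − 1×4 = 2

M = 2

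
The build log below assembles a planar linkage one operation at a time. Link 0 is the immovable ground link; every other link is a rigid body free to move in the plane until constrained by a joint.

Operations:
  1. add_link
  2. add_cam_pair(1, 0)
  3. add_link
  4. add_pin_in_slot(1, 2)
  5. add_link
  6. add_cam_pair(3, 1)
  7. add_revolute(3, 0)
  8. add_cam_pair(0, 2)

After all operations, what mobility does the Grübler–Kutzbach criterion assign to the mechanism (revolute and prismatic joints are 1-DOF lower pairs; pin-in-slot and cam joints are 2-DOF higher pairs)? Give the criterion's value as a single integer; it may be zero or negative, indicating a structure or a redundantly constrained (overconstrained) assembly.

link 0 = ground. State L|J1|J2 = 1|0|0
+link1  2|0|0
C(1,0) f=2→J2  2|0|1
+link2  3|0|1
PS(1,2) f=2→J2  3|0|2
+link3  4|0|2
C(3,1) f=2→J2  4|0|3
R(3,0) f=1→J1  4|1|3
C(0,2) f=2→J2  4|1|4
M = 3(4−1)−2·1−4 = 9−2−4 = 3

M = 3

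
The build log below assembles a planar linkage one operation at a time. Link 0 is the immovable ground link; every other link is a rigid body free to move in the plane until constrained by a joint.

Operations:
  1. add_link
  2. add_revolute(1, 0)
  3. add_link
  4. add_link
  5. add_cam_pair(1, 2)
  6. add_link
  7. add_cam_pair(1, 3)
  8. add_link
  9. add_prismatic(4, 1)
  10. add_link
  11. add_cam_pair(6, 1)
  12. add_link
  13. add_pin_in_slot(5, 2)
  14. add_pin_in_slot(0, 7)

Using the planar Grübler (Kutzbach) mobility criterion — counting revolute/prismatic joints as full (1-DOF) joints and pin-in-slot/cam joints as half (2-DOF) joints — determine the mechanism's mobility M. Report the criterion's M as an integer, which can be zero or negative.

M = 12

ground; <1,0,0>
#1 <2,0,0>
R:1↔0 J1 <2,1,0>
#2 <3,1,0>
#3 <4,1,0>
C:1↔2 J2 <4,1,1>
#4 <5,1,1>
C:1↔3 J2 <5,1,2>
#5 <6,1,2>
P:4↔1 J1 <6,2,2>
#6 <7,2,2>
C:6↔1 J2 <7,2,3>
#7 <8,2,3>
PS:5↔2 J2 <8,2,4>
PS:0↔7 J2 <8,2,5>
3×7 − 2×2 − 1×5 = 12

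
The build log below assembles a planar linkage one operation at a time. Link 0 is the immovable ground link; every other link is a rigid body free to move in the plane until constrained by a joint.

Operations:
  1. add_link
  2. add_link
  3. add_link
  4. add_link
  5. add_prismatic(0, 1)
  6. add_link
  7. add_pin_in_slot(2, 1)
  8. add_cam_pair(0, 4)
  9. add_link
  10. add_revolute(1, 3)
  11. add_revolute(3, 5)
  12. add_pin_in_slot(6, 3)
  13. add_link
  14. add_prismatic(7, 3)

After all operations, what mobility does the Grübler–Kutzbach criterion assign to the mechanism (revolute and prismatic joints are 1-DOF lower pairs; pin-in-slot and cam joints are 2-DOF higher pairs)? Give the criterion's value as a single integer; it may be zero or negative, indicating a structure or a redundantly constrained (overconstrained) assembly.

(L,J1,J2)=(1,0,0); link0 fixed
link1: (2,0,0)
link2: (3,0,0)
link3: (4,0,0)
link4: (5,0,0)
P 0-1 [J1]: (5,1,0)
link5: (6,1,0)
PS 2-1 [J2]: (6,1,1)
C 0-4 [J2]: (6,1,2)
link6: (7,1,2)
R 1-3 [J1]: (7,2,2)
R 3-5 [J1]: (7,3,2)
PS 6-3 [J2]: (7,3,3)
link7: (8,3,3)
P 7-3 [J1]: (8,4,3)
Grübler: 3·7 − 2·4 − 3 = 10

M = 10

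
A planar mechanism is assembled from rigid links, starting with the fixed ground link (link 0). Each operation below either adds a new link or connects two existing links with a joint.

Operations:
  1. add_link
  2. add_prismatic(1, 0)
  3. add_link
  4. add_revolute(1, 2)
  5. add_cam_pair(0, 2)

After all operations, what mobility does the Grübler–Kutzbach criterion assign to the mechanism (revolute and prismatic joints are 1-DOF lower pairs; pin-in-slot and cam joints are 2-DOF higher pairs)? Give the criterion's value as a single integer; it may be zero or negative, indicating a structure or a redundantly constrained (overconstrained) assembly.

M = 1

link 0 = ground. State L|J1|J2 = 1|0|0
+link1  2|0|0
P(1,0) f=1→J1  2|1|0
+link2  3|1|0
R(1,2) f=1→J1  3|2|0
C(0,2) f=2→J2  3|2|1
M = 3(3−1)−2·2−1 = 6−4−1 = 1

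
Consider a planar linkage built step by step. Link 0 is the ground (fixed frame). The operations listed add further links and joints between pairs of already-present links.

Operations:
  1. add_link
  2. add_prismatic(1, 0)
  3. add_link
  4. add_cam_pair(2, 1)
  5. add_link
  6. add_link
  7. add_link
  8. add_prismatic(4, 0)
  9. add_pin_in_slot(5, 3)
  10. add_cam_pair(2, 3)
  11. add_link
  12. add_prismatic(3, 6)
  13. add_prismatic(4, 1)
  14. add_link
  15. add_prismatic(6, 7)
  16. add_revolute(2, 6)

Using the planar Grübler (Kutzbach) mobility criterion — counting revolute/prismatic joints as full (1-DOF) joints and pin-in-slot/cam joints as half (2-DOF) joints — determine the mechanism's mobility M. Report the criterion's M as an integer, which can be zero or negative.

M = 6

L=1 J1=0 J2=0
add link → L=2 J1=0 J2=0
P@1,0 dof=1 J1 → L=2 J1=1 J2=0
add link → L=3 J1=1 J2=0
C@2,1 dof=2 J2 → L=3 J1=1 J2=1
add link → L=4 J1=1 J2=1
add link → L=5 J1=1 J2=1
add link → L=6 J1=1 J2=1
P@4,0 dof=1 J1 → L=6 J1=2 J2=1
PS@5,3 dof=2 J2 → L=6 J1=2 J2=2
C@2,3 dof=2 J2 → L=6 J1=2 J2=3
add link → L=7 J1=2 J2=3
P@3,6 dof=1 J1 → L=7 J1=3 J2=3
P@4,1 dof=1 J1 → L=7 J1=4 J2=3
add link → L=8 J1=4 J2=3
P@6,7 dof=1 J1 → L=8 J1=5 J2=3
R@2,6 dof=1 J1 → L=8 J1=6 J2=3
M=3(L−1)−2J1−J2=3·7−2·6−3=6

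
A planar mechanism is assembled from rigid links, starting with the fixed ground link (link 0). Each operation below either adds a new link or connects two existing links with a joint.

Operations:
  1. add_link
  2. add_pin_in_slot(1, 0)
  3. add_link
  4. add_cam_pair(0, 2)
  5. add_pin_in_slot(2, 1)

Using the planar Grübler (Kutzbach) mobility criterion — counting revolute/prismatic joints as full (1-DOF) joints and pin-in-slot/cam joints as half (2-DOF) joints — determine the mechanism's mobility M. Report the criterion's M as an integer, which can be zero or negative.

M = 3

ground; <1,0,0>
#1 <2,0,0>
PS:1↔0 J2 <2,0,1>
#2 <3,0,1>
C:0↔2 J2 <3,0,2>
PS:2↔1 J2 <3,0,3>
3×2 − 2×0 − 1×3 = 3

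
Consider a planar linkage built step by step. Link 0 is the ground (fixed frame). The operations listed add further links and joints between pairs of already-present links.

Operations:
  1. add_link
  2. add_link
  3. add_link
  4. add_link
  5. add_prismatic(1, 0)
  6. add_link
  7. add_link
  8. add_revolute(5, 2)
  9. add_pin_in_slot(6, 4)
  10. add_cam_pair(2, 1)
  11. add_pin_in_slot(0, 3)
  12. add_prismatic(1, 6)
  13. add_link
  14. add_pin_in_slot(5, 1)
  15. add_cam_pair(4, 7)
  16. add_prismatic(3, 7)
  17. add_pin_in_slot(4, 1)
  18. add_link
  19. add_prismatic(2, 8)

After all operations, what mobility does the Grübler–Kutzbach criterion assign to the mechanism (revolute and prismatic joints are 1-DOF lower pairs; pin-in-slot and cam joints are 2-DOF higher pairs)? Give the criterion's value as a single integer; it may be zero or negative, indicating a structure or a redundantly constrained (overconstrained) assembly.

M = 8

[1;0;0] (link 0 is ground)
L+ [2;0;0]
L+ [3;0;0]
L+ [4;0;0]
L+ [5;0;0]
P(1,0)∈J1 [5;1;0]
L+ [6;1;0]
L+ [7;1;0]
R(5,2)∈J1 [7;2;0]
PS(6,4)∈J2 [7;2;1]
C(2,1)∈J2 [7;2;2]
PS(0,3)∈J2 [7;2;3]
P(1,6)∈J1 [7;3;3]
L+ [8;3;3]
PS(5,1)∈J2 [8;3;4]
C(4,7)∈J2 [8;3;5]
P(3,7)∈J1 [8;4;5]
PS(4,1)∈J2 [8;4;6]
L+ [9;4;6]
P(2,8)∈J1 [9;5;6]
mobility = 24 − 10 − 6 = 8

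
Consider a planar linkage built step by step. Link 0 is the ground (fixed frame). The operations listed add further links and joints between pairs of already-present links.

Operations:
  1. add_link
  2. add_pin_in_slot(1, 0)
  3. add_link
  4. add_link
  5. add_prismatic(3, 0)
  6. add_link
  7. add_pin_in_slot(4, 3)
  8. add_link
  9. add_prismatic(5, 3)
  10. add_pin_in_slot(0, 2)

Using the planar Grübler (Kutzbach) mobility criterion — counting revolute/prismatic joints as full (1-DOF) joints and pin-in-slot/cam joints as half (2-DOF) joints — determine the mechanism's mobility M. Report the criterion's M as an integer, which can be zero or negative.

[1;0;0] (link 0 is ground)
L+ [2;0;0]
PS(1,0)∈J2 [2;0;1]
L+ [3;0;1]
L+ [4;0;1]
P(3,0)∈J1 [4;1;1]
L+ [5;1;1]
PS(4,3)∈J2 [5;1;2]
L+ [6;1;2]
P(5,3)∈J1 [6;2;2]
PS(0,2)∈J2 [6;2;3]
mobility = 15 − 4 − 3 = 8

M = 8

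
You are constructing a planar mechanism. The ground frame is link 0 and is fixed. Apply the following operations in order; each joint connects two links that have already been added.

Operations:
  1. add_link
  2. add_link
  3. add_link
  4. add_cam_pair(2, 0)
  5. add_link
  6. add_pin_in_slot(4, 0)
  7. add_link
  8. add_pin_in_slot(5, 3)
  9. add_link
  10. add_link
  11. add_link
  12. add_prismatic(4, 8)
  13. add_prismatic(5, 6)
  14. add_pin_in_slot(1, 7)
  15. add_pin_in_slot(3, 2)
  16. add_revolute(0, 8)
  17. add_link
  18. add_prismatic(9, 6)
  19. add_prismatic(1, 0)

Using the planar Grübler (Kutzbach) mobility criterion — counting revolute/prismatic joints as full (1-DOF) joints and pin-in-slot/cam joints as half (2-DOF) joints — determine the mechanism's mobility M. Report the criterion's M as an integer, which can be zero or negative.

M = 12

[1;0;0] (link 0 is ground)
L+ [2;0;0]
L+ [3;0;0]
L+ [4;0;0]
C(2,0)∈J2 [4;0;1]
L+ [5;0;1]
PS(4,0)∈J2 [5;0;2]
L+ [6;0;2]
PS(5,3)∈J2 [6;0;3]
L+ [7;0;3]
L+ [8;0;3]
L+ [9;0;3]
P(4,8)∈J1 [9;1;3]
P(5,6)∈J1 [9;2;3]
PS(1,7)∈J2 [9;2;4]
PS(3,2)∈J2 [9;2;5]
R(0,8)∈J1 [9;3;5]
L+ [10;3;5]
P(9,6)∈J1 [10;4;5]
P(1,0)∈J1 [10;5;5]
mobility = 27 − 10 − 5 = 12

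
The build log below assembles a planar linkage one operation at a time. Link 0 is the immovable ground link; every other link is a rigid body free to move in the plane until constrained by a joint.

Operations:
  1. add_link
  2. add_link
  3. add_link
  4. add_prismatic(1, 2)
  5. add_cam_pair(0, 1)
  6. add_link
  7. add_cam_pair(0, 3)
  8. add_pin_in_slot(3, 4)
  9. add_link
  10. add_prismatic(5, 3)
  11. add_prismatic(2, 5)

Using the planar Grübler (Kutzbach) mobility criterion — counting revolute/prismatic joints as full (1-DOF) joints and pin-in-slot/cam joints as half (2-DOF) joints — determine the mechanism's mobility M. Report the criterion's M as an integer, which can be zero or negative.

M = 6

link 0 = ground. State L|J1|J2 = 1|0|0
+link1  2|0|0
+link2  3|0|0
+link3  4|0|0
P(1,2) f=1→J1  4|1|0
C(0,1) f=2→J2  4|1|1
+link4  5|1|1
C(0,3) f=2→J2  5|1|2
PS(3,4) f=2→J2  5|1|3
+link5  6|1|3
P(5,3) f=1→J1  6|2|3
P(2,5) f=1→J1  6|3|3
M = 3(6−1)−2·3−3 = 15−6−3 = 6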